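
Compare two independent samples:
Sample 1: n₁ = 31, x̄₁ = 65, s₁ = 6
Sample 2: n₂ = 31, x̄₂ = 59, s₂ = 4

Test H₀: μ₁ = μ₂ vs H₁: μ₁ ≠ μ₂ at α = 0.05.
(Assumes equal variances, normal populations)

Pooled variance: s²_p = [30×6² + 30×4²]/(60) = 26.0000
s_p = 5.0990
SE = s_p×√(1/n₁ + 1/n₂) = 5.0990×√(1/31 + 1/31) = 1.2951
t = (x̄₁ - x̄₂)/SE = (65 - 59)/1.2951 = 4.6328
df = 60, t-critical = ±2.000
Decision: reject H₀

Answer: t = 4.6328, reject H₀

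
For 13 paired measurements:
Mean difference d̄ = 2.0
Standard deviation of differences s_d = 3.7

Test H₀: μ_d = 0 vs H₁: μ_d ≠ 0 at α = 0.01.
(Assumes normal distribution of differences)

df = n - 1 = 12
SE = s_d/√n = 3.7/√13 = 1.0262
t = d̄/SE = 2.0/1.0262 = 1.9489
Critical value: t_{0.005,12} = ±3.055
p-value ≈ 0.0751
Decision: fail to reject H₀

Answer: t = 1.9489, fail to reject H₀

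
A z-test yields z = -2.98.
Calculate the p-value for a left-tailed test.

For z = -2.98:
p = P(Z < -2.98) = Φ(-2.98) = 0.0014

Answer: p-value ≈ 0.0014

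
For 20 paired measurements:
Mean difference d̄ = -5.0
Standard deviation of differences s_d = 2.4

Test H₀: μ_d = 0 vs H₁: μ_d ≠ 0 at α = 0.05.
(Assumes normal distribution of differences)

df = n - 1 = 19
SE = s_d/√n = 2.4/√20 = 0.5367
t = d̄/SE = -5.0/0.5367 = -9.3162
Critical value: t_{0.025,19} = ±2.093
p-value < 0.0001
Decision: reject H₀

Answer: t = -9.3162, reject H₀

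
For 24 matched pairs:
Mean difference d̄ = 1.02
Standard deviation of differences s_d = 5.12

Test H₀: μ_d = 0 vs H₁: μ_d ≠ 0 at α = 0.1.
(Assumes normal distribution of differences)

Answer: t = 0.9760, fail to reject H₀

Derivation:
df = n - 1 = 23
SE = s_d/√n = 5.12/√24 = 1.0451
t = d̄/SE = 1.02/1.0451 = 0.9760
Critical value: t_{0.05,23} = ±1.714
p-value ≈ 0.3392
Decision: fail to reject H₀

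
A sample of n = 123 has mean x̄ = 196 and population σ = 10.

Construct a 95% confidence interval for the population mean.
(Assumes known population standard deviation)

Confidence level: 95%, α = 0.05
z_0.025 = 1.960
SE = σ/√n = 10/√123 = 0.9017
Margin of error = 1.960 × 0.9017 = 1.7673
CI: x̄ ± margin = 196 ± 1.7673
CI: (194.2327, 197.7673)

Answer: (194.2327, 197.7673)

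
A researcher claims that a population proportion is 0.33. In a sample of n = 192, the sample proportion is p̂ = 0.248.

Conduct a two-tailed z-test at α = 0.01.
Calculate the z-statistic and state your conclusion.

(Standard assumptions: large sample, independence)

H₀: p = 0.33, H₁: p ≠ 0.33
Standard error: SE = √(p₀(1-p₀)/n) = √(0.33×0.67/192) = 0.033935
z-statistic: z = (p̂ - p₀)/SE = (0.248 - 0.33)/0.033935 = -2.4164
Critical value: z_0.005 = ±2.576
p-value = 0.0157
Decision: fail to reject H₀ at α = 0.01

Answer: z = -2.4164, fail to reject H₀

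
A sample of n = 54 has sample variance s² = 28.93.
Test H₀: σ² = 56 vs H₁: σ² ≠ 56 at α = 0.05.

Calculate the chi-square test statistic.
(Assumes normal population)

Answer: χ² = 27.3802, reject H₀

Derivation:
df = n - 1 = 53
χ² = (n-1)s²/σ₀² = 53×28.93/56 = 27.3802
Critical values: χ²_{0.975,53} = 34.776, χ²_{0.025,53} = 75.002
Rejection region: χ² < 34.776 or χ² > 75.002
Decision: reject H₀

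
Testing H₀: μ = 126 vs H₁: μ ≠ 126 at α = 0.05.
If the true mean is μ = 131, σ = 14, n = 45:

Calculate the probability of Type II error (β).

Answer: β ≈ 0.3315

Derivation:
SE = σ/√n = 14/√45 = 2.0870
Critical values: μ₀ ± z_0.025×SE = 126 ± 1.960×2.0870
Acceptance region: (121.9095, 130.0905)
Under H₁ (μ = 131): z_high = (130.0905 - 131)/2.0870 = -0.4358, z_low = (121.9095 - 131)/2.0870 = -4.3558
β = P(not reject | H₁) = Φ(-0.4358) - Φ(-4.3558) ≈ 0.3315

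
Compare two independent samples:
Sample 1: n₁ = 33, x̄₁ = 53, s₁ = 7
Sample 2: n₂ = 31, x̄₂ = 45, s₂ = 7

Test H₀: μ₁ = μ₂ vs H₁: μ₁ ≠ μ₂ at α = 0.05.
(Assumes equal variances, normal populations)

Pooled variance: s²_p = [32×7² + 30×7²]/(62) = 49.0000
s_p = 7.0000
SE = s_p×√(1/n₁ + 1/n₂) = 7.0000×√(1/33 + 1/31) = 1.7509
t = (x̄₁ - x̄₂)/SE = (53 - 45)/1.7509 = 4.5691
df = 62, t-critical = ±1.999
Decision: reject H₀

Answer: t = 4.5691, reject H₀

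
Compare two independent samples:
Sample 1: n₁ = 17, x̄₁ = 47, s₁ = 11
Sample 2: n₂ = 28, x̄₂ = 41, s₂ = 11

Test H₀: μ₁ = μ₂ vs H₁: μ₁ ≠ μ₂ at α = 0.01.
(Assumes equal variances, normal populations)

Pooled variance: s²_p = [16×11² + 27×11²]/(43) = 121.0000
s_p = 11.0000
SE = s_p×√(1/n₁ + 1/n₂) = 11.0000×√(1/17 + 1/28) = 3.3822
t = (x̄₁ - x̄₂)/SE = (47 - 41)/3.3822 = 1.7740
df = 43, t-critical = ±2.695
Decision: fail to reject H₀

Answer: t = 1.7740, fail to reject H₀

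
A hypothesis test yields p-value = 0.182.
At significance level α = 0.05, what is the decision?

Answer: fail to reject H₀

Derivation:
Compare p-value to α:
0.182 ≥ 0.05
Decision: fail to reject H₀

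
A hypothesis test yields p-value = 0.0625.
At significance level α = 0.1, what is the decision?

Answer: reject H₀

Derivation:
Compare p-value to α:
0.0625 < 0.1
Decision: reject H₀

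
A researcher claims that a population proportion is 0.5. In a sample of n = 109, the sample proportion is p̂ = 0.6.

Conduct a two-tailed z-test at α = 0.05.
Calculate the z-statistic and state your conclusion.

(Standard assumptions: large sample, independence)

Answer: z = 2.0881, reject H₀

Derivation:
H₀: p = 0.5, H₁: p ≠ 0.5
Standard error: SE = √(p₀(1-p₀)/n) = √(0.5×0.5/109) = 0.047891
z-statistic: z = (p̂ - p₀)/SE = (0.6 - 0.5)/0.047891 = 2.0881
Critical value: z_0.025 = ±1.960
p-value = 0.0368
Decision: reject H₀ at α = 0.05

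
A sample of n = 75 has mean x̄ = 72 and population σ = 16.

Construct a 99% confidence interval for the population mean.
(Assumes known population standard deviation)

Answer: (67.2408, 76.7592)

Derivation:
Confidence level: 99%, α = 0.01
z_0.005 = 2.576
SE = σ/√n = 16/√75 = 1.8475
Margin of error = 2.576 × 1.8475 = 4.7592
CI: x̄ ± margin = 72 ± 4.7592
CI: (67.2408, 76.7592)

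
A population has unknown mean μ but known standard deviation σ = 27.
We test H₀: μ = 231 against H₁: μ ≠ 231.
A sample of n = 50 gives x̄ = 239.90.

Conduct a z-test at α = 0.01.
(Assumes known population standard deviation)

Answer: z = 2.3308, fail to reject H₀

Derivation:
Standard error: SE = σ/√n = 27/√50 = 3.8184
z-statistic: z = (x̄ - μ₀)/SE = (239.90 - 231)/3.8184 = 2.3308
Critical value: ±2.576
p-value = 0.0198
Decision: fail to reject H₀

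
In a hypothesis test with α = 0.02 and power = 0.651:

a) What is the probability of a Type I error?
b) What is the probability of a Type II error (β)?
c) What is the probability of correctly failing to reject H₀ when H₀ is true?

a) Type I error probability = α = 0.02
b) Power = P(reject H₀ | H₁ true) = 1 - β = 0.651, so Type II error probability = β = 1 - Power = 0.349
c) P(fail to reject H₀ | H₀ true) = 1 - α = 0.98

Answer: a) 0.02, b) 0.349, c) 0.98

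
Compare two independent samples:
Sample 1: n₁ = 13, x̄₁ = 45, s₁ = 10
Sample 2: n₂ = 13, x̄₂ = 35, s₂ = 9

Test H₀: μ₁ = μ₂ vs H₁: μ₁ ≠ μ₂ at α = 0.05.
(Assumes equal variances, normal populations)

Pooled variance: s²_p = [12×10² + 12×9²]/(24) = 90.5000
s_p = 9.5131
SE = s_p×√(1/n₁ + 1/n₂) = 9.5131×√(1/13 + 1/13) = 3.7313
t = (x̄₁ - x̄₂)/SE = (45 - 35)/3.7313 = 2.6800
df = 24, t-critical = ±2.064
Decision: reject H₀

Answer: t = 2.6800, reject H₀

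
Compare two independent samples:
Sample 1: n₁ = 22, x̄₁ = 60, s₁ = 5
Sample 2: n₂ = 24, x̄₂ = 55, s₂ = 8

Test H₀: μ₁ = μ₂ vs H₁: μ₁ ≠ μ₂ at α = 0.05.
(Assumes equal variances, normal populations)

Pooled variance: s²_p = [21×5² + 23×8²]/(44) = 45.3864
s_p = 6.7369
SE = s_p×√(1/n₁ + 1/n₂) = 6.7369×√(1/22 + 1/24) = 1.9885
t = (x̄₁ - x̄₂)/SE = (60 - 55)/1.9885 = 2.5145
df = 44, t-critical = ±2.015
Decision: reject H₀

Answer: t = 2.5145, reject H₀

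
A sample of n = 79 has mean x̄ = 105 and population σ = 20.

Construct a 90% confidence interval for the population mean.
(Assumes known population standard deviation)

Answer: (101.2984, 108.7016)

Derivation:
Confidence level: 90%, α = 0.1
z_0.05 = 1.645
SE = σ/√n = 20/√79 = 2.2502
Margin of error = 1.645 × 2.2502 = 3.7016
CI: x̄ ± margin = 105 ± 3.7016
CI: (101.2984, 108.7016)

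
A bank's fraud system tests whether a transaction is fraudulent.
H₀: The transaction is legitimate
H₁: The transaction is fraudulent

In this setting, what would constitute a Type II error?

Type I error (α): Rejecting H₀ when H₀ is true
Type II error (β): Failing to reject H₀ when H₁ is true

Answer: Allowing a fraudulent transaction to go through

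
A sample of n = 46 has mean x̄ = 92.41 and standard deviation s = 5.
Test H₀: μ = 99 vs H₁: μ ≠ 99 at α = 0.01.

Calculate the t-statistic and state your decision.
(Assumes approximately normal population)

df = n - 1 = 45
SE = s/√n = 5/√46 = 0.7372
t = (x̄ - μ₀)/SE = (92.41 - 99)/0.7372 = -8.9392
Critical value: t_{0.005,45} = ±2.690
p-value < 0.0001
Decision: reject H₀

Answer: t = -8.9392, reject H₀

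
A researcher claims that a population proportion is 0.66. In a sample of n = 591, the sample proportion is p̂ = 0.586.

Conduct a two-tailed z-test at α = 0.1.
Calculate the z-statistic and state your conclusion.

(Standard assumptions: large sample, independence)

H₀: p = 0.66, H₁: p ≠ 0.66
Standard error: SE = √(p₀(1-p₀)/n) = √(0.66×0.34/591) = 0.019486
z-statistic: z = (p̂ - p₀)/SE = (0.586 - 0.66)/0.019486 = -3.7976
Critical value: z_0.05 = ±1.645
p-value = 0.0001
Decision: reject H₀ at α = 0.1

Answer: z = -3.7976, reject H₀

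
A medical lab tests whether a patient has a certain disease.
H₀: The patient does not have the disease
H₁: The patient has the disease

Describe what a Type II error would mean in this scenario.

Type I error (α): Rejecting H₀ when H₀ is true
Type II error (β): Failing to reject H₀ when H₁ is true

Answer: Failing to diagnose a patient who actually has the disease (false negative)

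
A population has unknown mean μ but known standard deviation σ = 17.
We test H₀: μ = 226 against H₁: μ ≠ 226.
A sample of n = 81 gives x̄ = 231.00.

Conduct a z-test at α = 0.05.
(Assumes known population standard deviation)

Standard error: SE = σ/√n = 17/√81 = 1.8889
z-statistic: z = (x̄ - μ₀)/SE = (231.00 - 226)/1.8889 = 2.6470
Critical value: ±1.960
p-value = 0.0081
Decision: reject H₀

Answer: z = 2.6470, reject H₀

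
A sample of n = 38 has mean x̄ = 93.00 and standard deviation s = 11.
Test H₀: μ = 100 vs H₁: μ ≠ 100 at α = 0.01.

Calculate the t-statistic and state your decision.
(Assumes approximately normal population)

Answer: t = -3.9229, reject H₀

Derivation:
df = n - 1 = 37
SE = s/√n = 11/√38 = 1.7844
t = (x̄ - μ₀)/SE = (93.00 - 100)/1.7844 = -3.9229
Critical value: t_{0.005,37} = ±2.715
p-value ≈ 0.0004
Decision: reject H₀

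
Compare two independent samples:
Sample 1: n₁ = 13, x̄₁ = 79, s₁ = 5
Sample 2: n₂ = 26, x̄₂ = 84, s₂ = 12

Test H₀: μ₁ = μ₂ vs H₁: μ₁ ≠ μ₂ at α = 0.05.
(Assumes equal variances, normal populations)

Answer: t = -1.4337, fail to reject H₀

Derivation:
Pooled variance: s²_p = [12×5² + 25×12²]/(37) = 105.4054
s_p = 10.2667
SE = s_p×√(1/n₁ + 1/n₂) = 10.2667×√(1/13 + 1/26) = 3.4874
t = (x̄₁ - x̄₂)/SE = (79 - 84)/3.4874 = -1.4337
df = 37, t-critical = ±2.026
Decision: fail to reject H₀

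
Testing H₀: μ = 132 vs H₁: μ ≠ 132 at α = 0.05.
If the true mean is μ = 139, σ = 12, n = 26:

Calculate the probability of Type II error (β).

Answer: β ≈ 0.1552

Derivation:
SE = σ/√n = 12/√26 = 2.3534
Critical values: μ₀ ± z_0.025×SE = 132 ± 1.960×2.3534
Acceptance region: (127.3873, 136.6127)
Under H₁ (μ = 139): z_high = (136.6127 - 139)/2.3534 = -1.0144, z_low = (127.3873 - 139)/2.3534 = -4.9344
β = P(not reject | H₁) = Φ(-1.0144) - Φ(-4.9344) ≈ 0.1552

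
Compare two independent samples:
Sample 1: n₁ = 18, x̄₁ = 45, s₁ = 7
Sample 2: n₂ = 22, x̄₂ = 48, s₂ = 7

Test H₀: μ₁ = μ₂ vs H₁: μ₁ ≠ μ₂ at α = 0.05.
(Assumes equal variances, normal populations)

Answer: t = -1.3485, fail to reject H₀

Derivation:
Pooled variance: s²_p = [17×7² + 21×7²]/(38) = 49.0000
s_p = 7.0000
SE = s_p×√(1/n₁ + 1/n₂) = 7.0000×√(1/18 + 1/22) = 2.2247
t = (x̄₁ - x̄₂)/SE = (45 - 48)/2.2247 = -1.3485
df = 38, t-critical = ±2.024
Decision: fail to reject H₀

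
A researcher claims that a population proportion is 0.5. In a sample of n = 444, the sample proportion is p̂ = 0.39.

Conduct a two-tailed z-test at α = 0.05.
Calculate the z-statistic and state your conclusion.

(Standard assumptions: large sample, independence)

Answer: z = -4.6357, reject H₀

Derivation:
H₀: p = 0.5, H₁: p ≠ 0.5
Standard error: SE = √(p₀(1-p₀)/n) = √(0.5×0.5/444) = 0.023729
z-statistic: z = (p̂ - p₀)/SE = (0.39 - 0.5)/0.023729 = -4.6357
Critical value: z_0.025 = ±1.960
p-value < 0.0001
Decision: reject H₀ at α = 0.05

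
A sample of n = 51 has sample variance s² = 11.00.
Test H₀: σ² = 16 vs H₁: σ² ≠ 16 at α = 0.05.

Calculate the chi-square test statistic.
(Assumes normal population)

Answer: χ² = 34.3750, fail to reject H₀

Derivation:
df = n - 1 = 50
χ² = (n-1)s²/σ₀² = 50×11.00/16 = 34.3750
Critical values: χ²_{0.975,50} = 32.357, χ²_{0.025,50} = 71.420
Rejection region: χ² < 32.357 or χ² > 71.420
Decision: fail to reject H₀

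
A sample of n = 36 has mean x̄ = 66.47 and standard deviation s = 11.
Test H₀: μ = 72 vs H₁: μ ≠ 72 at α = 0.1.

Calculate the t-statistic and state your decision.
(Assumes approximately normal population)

Answer: t = -3.0164, reject H₀

Derivation:
df = n - 1 = 35
SE = s/√n = 11/√36 = 1.8333
t = (x̄ - μ₀)/SE = (66.47 - 72)/1.8333 = -3.0164
Critical value: t_{0.05,35} = ±1.690
p-value ≈ 0.0047
Decision: reject H₀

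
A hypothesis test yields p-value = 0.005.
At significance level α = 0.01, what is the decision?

Compare p-value to α:
0.005 < 0.01
Decision: reject H₀

Answer: reject H₀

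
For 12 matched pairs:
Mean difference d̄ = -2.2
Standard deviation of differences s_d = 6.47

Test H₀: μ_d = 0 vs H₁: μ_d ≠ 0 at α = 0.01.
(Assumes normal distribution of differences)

df = n - 1 = 11
SE = s_d/√n = 6.47/√12 = 1.8677
t = d̄/SE = -2.2/1.8677 = -1.1779
Critical value: t_{0.005,11} = ±3.106
p-value ≈ 0.2637
Decision: fail to reject H₀

Answer: t = -1.1779, fail to reject H₀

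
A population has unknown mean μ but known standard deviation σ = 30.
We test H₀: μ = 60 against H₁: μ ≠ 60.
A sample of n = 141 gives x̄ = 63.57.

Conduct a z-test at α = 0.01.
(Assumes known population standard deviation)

Standard error: SE = σ/√n = 30/√141 = 2.5265
z-statistic: z = (x̄ - μ₀)/SE = (63.57 - 60)/2.5265 = 1.4130
Critical value: ±2.576
p-value = 0.1577
Decision: fail to reject H₀

Answer: z = 1.4130, fail to reject H₀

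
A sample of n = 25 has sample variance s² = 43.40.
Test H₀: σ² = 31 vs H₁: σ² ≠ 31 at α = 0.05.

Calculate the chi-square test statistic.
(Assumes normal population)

df = n - 1 = 24
χ² = (n-1)s²/σ₀² = 24×43.40/31 = 33.6000
Critical values: χ²_{0.975,24} = 12.401, χ²_{0.025,24} = 39.364
Rejection region: χ² < 12.401 or χ² > 39.364
Decision: fail to reject H₀

Answer: χ² = 33.6000, fail to reject H₀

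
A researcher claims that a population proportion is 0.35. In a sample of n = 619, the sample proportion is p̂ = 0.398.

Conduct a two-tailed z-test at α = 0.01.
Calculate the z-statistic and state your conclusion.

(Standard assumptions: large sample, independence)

H₀: p = 0.35, H₁: p ≠ 0.35
Standard error: SE = √(p₀(1-p₀)/n) = √(0.35×0.65/619) = 0.019171
z-statistic: z = (p̂ - p₀)/SE = (0.398 - 0.35)/0.019171 = 2.5038
Critical value: z_0.005 = ±2.576
p-value = 0.0123
Decision: fail to reject H₀ at α = 0.01

Answer: z = 2.5038, fail to reject H₀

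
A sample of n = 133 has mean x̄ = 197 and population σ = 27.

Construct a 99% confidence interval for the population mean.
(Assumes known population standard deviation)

Confidence level: 99%, α = 0.01
z_0.005 = 2.576
SE = σ/√n = 27/√133 = 2.3412
Margin of error = 2.576 × 2.3412 = 6.0309
CI: x̄ ± margin = 197 ± 6.0309
CI: (190.9691, 203.0309)

Answer: (190.9691, 203.0309)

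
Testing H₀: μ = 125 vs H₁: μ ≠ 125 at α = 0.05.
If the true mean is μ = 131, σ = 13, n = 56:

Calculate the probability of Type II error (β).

SE = σ/√n = 13/√56 = 1.7372
Critical values: μ₀ ± z_0.025×SE = 125 ± 1.960×1.7372
Acceptance region: (121.5951, 128.4049)
Under H₁ (μ = 131): z_high = (128.4049 - 131)/1.7372 = -1.4938, z_low = (121.5951 - 131)/1.7372 = -5.4138
β = P(not reject | H₁) = Φ(-1.4938) - Φ(-5.4138) ≈ 0.0676

Answer: β ≈ 0.0676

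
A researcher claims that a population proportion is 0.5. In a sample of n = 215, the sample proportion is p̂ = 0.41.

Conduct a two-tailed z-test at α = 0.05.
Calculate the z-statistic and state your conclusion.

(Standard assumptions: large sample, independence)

Answer: z = -2.6393, reject H₀

Derivation:
H₀: p = 0.5, H₁: p ≠ 0.5
Standard error: SE = √(p₀(1-p₀)/n) = √(0.5×0.5/215) = 0.034100
z-statistic: z = (p̂ - p₀)/SE = (0.41 - 0.5)/0.034100 = -2.6393
Critical value: z_0.025 = ±1.960
p-value = 0.0083
Decision: reject H₀ at α = 0.05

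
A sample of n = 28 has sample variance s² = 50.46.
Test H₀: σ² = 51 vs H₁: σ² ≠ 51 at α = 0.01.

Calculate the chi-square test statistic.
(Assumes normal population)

df = n - 1 = 27
χ² = (n-1)s²/σ₀² = 27×50.46/51 = 26.7141
Critical values: χ²_{0.995,27} = 11.808, χ²_{0.005,27} = 49.645
Rejection region: χ² < 11.808 or χ² > 49.645
Decision: fail to reject H₀

Answer: χ² = 26.7141, fail to reject H₀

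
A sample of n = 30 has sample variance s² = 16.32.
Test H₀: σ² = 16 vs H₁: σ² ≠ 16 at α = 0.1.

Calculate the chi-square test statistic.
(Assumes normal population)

df = n - 1 = 29
χ² = (n-1)s²/σ₀² = 29×16.32/16 = 29.5800
Critical values: χ²_{0.95,29} = 17.708, χ²_{0.05,29} = 42.557
Rejection region: χ² < 17.708 or χ² > 42.557
Decision: fail to reject H₀

Answer: χ² = 29.5800, fail to reject H₀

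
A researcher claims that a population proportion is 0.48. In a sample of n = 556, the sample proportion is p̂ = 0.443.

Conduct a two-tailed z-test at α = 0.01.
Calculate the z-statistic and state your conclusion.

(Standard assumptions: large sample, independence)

H₀: p = 0.48, H₁: p ≠ 0.48
Standard error: SE = √(p₀(1-p₀)/n) = √(0.48×0.52/556) = 0.021188
z-statistic: z = (p̂ - p₀)/SE = (0.443 - 0.48)/0.021188 = -1.7463
Critical value: z_0.005 = ±2.576
p-value = 0.0808
Decision: fail to reject H₀ at α = 0.01

Answer: z = -1.7463, fail to reject H₀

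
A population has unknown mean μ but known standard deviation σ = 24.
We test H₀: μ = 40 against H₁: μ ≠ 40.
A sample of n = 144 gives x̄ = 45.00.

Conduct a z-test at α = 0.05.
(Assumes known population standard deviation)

Answer: z = 2.5000, reject H₀

Derivation:
Standard error: SE = σ/√n = 24/√144 = 2.0000
z-statistic: z = (x̄ - μ₀)/SE = (45.00 - 40)/2.0000 = 2.5000
Critical value: ±1.960
p-value = 0.0124
Decision: reject H₀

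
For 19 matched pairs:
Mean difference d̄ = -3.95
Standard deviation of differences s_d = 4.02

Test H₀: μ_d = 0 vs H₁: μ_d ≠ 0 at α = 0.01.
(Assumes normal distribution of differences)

df = n - 1 = 18
SE = s_d/√n = 4.02/√19 = 0.9223
t = d̄/SE = -3.95/0.9223 = -4.2828
Critical value: t_{0.005,18} = ±2.878
p-value ≈ 0.0004
Decision: reject H₀

Answer: t = -4.2828, reject H₀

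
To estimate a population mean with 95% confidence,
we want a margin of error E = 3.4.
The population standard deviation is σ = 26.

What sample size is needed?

z_0.025 = 1.960
n = (z×σ/E)² = (1.960×26/3.4)²
n = 224.6472
Round up: n = 225

Answer: n = 225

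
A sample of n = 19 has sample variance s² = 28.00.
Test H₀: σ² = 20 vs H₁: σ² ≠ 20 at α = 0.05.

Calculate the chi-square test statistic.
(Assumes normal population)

df = n - 1 = 18
χ² = (n-1)s²/σ₀² = 18×28.00/20 = 25.2000
Critical values: χ²_{0.975,18} = 8.231, χ²_{0.025,18} = 31.526
Rejection region: χ² < 8.231 or χ² > 31.526
Decision: fail to reject H₀

Answer: χ² = 25.2000, fail to reject H₀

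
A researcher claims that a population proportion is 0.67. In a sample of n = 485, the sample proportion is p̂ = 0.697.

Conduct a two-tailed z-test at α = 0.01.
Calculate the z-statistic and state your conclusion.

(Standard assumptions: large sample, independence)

Answer: z = 1.2646, fail to reject H₀

Derivation:
H₀: p = 0.67, H₁: p ≠ 0.67
Standard error: SE = √(p₀(1-p₀)/n) = √(0.67×0.33/485) = 0.021351
z-statistic: z = (p̂ - p₀)/SE = (0.697 - 0.67)/0.021351 = 1.2646
Critical value: z_0.005 = ±2.576
p-value = 0.2060
Decision: fail to reject H₀ at α = 0.01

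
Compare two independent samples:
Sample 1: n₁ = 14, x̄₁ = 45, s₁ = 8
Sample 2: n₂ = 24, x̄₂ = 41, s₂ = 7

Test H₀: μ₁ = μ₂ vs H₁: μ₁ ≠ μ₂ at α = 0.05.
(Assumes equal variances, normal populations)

Answer: t = 1.6124, fail to reject H₀

Derivation:
Pooled variance: s²_p = [13×8² + 23×7²]/(36) = 54.4167
s_p = 7.3768
SE = s_p×√(1/n₁ + 1/n₂) = 7.3768×√(1/14 + 1/24) = 2.4808
t = (x̄₁ - x̄₂)/SE = (45 - 41)/2.4808 = 1.6124
df = 36, t-critical = ±2.028
Decision: fail to reject H₀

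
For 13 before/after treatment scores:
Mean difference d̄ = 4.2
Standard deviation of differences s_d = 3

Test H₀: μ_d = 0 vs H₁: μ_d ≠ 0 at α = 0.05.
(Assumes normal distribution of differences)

df = n - 1 = 12
SE = s_d/√n = 3/√13 = 0.8321
t = d̄/SE = 4.2/0.8321 = 5.0475
Critical value: t_{0.025,12} = ±2.179
p-value ≈ 0.0003
Decision: reject H₀

Answer: t = 5.0475, reject H₀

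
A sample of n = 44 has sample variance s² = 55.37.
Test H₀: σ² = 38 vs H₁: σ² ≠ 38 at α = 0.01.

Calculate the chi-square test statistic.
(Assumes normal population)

Answer: χ² = 62.6555, fail to reject H₀

Derivation:
df = n - 1 = 43
χ² = (n-1)s²/σ₀² = 43×55.37/38 = 62.6555
Critical values: χ²_{0.995,43} = 22.859, χ²_{0.005,43} = 70.616
Rejection region: χ² < 22.859 or χ² > 70.616
Decision: fail to reject H₀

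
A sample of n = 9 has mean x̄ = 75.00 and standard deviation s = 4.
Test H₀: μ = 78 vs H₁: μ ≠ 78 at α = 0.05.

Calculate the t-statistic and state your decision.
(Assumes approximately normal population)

Answer: t = -2.2501, fail to reject H₀

Derivation:
df = n - 1 = 8
SE = s/√n = 4/√9 = 1.3333
t = (x̄ - μ₀)/SE = (75.00 - 78)/1.3333 = -2.2501
Critical value: t_{0.025,8} = ±2.306
p-value ≈ 0.0546
Decision: fail to reject H₀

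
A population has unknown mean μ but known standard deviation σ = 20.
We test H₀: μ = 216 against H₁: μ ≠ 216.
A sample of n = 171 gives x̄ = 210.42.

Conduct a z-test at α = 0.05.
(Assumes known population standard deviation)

Answer: z = -3.6485, reject H₀

Derivation:
Standard error: SE = σ/√n = 20/√171 = 1.5294
z-statistic: z = (x̄ - μ₀)/SE = (210.42 - 216)/1.5294 = -3.6485
Critical value: ±1.960
p-value = 0.0003
Decision: reject H₀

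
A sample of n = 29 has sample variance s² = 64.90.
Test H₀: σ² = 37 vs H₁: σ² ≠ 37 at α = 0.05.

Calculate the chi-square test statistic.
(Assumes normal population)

Answer: χ² = 49.1135, reject H₀

Derivation:
df = n - 1 = 28
χ² = (n-1)s²/σ₀² = 28×64.90/37 = 49.1135
Critical values: χ²_{0.975,28} = 15.308, χ²_{0.025,28} = 44.461
Rejection region: χ² < 15.308 or χ² > 44.461
Decision: reject H₀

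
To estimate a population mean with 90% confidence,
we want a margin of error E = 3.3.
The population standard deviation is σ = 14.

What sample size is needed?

z_0.05 = 1.645
n = (z×σ/E)² = (1.645×14/3.3)²
n = 48.7035
Round up: n = 49

Answer: n = 49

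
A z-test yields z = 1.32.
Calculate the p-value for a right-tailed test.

For z = 1.32:
p = P(Z > 1.32) = 1 - Φ(1.32) = 0.0934

Answer: p-value ≈ 0.0934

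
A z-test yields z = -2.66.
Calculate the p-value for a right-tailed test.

For z = -2.66:
p = P(Z > -2.66) = 1 - Φ(-2.66) = 0.9961

Answer: p-value ≈ 0.9961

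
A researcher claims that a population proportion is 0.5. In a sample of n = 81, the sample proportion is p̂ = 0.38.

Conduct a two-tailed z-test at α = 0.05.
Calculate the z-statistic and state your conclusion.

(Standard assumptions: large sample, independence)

Answer: z = -2.1600, reject H₀

Derivation:
H₀: p = 0.5, H₁: p ≠ 0.5
Standard error: SE = √(p₀(1-p₀)/n) = √(0.5×0.5/81) = 0.055556
z-statistic: z = (p̂ - p₀)/SE = (0.38 - 0.5)/0.055556 = -2.1600
Critical value: z_0.025 = ±1.960
p-value = 0.0308
Decision: reject H₀ at α = 0.05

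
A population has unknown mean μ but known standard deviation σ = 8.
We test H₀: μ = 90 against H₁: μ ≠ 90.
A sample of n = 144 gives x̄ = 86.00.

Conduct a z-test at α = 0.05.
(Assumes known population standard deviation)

Answer: z = -5.9997, reject H₀

Derivation:
Standard error: SE = σ/√n = 8/√144 = 0.6667
z-statistic: z = (x̄ - μ₀)/SE = (86.00 - 90)/0.6667 = -5.9997
Critical value: ±1.960
p-value < 0.0001
Decision: reject H₀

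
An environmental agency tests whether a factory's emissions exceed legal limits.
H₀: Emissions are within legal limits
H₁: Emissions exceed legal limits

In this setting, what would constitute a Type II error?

A Type I error (probability α) occurs when we reject a true H₀.
A Type II error (probability β) occurs when we fail to reject a false H₀.

Answer: Failing to cite a factory whose emissions actually exceed the limit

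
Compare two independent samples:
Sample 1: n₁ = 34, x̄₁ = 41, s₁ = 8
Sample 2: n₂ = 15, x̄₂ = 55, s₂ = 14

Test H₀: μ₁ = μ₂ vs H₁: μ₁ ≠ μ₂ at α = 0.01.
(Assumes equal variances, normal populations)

Answer: t = -4.4435, reject H₀

Derivation:
Pooled variance: s²_p = [33×8² + 14×14²]/(47) = 103.3191
s_p = 10.1646
SE = s_p×√(1/n₁ + 1/n₂) = 10.1646×√(1/34 + 1/15) = 3.1507
t = (x̄₁ - x̄₂)/SE = (41 - 55)/3.1507 = -4.4435
df = 47, t-critical = ±2.685
Decision: reject H₀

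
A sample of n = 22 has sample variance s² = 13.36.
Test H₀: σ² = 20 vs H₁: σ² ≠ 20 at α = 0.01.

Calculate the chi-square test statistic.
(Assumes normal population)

Answer: χ² = 14.0280, fail to reject H₀

Derivation:
df = n - 1 = 21
χ² = (n-1)s²/σ₀² = 21×13.36/20 = 14.0280
Critical values: χ²_{0.995,21} = 8.034, χ²_{0.005,21} = 41.401
Rejection region: χ² < 8.034 or χ² > 41.401
Decision: fail to reject H₀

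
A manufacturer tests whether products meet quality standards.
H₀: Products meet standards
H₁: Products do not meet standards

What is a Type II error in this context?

Answer: Accepting products as meeting standards when they don't

Derivation:
Type I error (α): Rejecting H₀ when H₀ is true
Type II error (β): Failing to reject H₀ when H₁ is true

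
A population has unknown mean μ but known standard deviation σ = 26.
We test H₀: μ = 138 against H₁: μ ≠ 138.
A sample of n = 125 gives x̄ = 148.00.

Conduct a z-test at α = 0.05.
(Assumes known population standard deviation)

Answer: z = 4.3002, reject H₀

Derivation:
Standard error: SE = σ/√n = 26/√125 = 2.3255
z-statistic: z = (x̄ - μ₀)/SE = (148.00 - 138)/2.3255 = 4.3002
Critical value: ±1.960
p-value < 0.0001
Decision: reject H₀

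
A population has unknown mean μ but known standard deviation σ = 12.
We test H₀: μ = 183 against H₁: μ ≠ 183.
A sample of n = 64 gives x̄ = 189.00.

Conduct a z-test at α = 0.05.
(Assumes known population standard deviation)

Answer: z = 4.0000, reject H₀

Derivation:
Standard error: SE = σ/√n = 12/√64 = 1.5000
z-statistic: z = (x̄ - μ₀)/SE = (189.00 - 183)/1.5000 = 4.0000
Critical value: ±1.960
p-value = 0.0001
Decision: reject H₀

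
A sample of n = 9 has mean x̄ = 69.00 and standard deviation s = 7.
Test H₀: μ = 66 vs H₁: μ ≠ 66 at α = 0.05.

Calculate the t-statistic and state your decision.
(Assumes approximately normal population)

Answer: t = 1.2857, fail to reject H₀

Derivation:
df = n - 1 = 8
SE = s/√n = 7/√9 = 2.3333
t = (x̄ - μ₀)/SE = (69.00 - 66)/2.3333 = 1.2857
Critical value: t_{0.025,8} = ±2.306
p-value ≈ 0.2345
Decision: fail to reject H₀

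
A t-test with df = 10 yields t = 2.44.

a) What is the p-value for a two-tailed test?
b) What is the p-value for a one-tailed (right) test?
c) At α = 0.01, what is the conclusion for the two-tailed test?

Answer: a) 0.0348, b) 0.0174, c) fail to reject H₀

Derivation:
Using t-distribution with df = 10:
a) Two-tailed: p = 2×P(T > 2.44) = 0.0348
b) One-tailed: p = P(T > 2.44) = 0.0174
c) 0.0348 ≥ 0.01, fail to reject H₀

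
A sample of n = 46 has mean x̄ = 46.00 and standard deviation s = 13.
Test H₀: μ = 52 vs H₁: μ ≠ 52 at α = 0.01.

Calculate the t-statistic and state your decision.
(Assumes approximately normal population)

df = n - 1 = 45
SE = s/√n = 13/√46 = 1.9167
t = (x̄ - μ₀)/SE = (46.00 - 52)/1.9167 = -3.1304
Critical value: t_{0.005,45} = ±2.690
p-value ≈ 0.0031
Decision: reject H₀

Answer: t = -3.1304, reject H₀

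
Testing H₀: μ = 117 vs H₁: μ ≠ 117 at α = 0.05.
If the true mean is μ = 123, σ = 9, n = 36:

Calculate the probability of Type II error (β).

SE = σ/√n = 9/√36 = 1.5000
Critical values: μ₀ ± z_0.025×SE = 117 ± 1.960×1.5000
Acceptance region: (114.0600, 119.9400)
Under H₁ (μ = 123): z_high = (119.9400 - 123)/1.5000 = -2.0400, z_low = (114.0600 - 123)/1.5000 = -5.9600
β = P(not reject | H₁) = Φ(-2.0400) - Φ(-5.9600) ≈ 0.0207

Answer: β ≈ 0.0207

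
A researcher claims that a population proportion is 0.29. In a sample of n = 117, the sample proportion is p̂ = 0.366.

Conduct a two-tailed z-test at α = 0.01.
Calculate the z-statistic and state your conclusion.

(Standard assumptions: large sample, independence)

Answer: z = 1.8117, fail to reject H₀

Derivation:
H₀: p = 0.29, H₁: p ≠ 0.29
Standard error: SE = √(p₀(1-p₀)/n) = √(0.29×0.71/117) = 0.041950
z-statistic: z = (p̂ - p₀)/SE = (0.366 - 0.29)/0.041950 = 1.8117
Critical value: z_0.005 = ±2.576
p-value = 0.0700
Decision: fail to reject H₀ at α = 0.01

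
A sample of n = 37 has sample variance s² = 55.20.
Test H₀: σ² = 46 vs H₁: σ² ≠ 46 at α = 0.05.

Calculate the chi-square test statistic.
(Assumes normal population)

Answer: χ² = 43.2000, fail to reject H₀

Derivation:
df = n - 1 = 36
χ² = (n-1)s²/σ₀² = 36×55.20/46 = 43.2000
Critical values: χ²_{0.975,36} = 21.336, χ²_{0.025,36} = 54.437
Rejection region: χ² < 21.336 or χ² > 54.437
Decision: fail to reject H₀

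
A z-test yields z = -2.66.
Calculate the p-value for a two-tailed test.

For z = -2.66:
p = 2×P(Z > |-2.66|) = 2×(1 - Φ(2.66)) = 0.0078

Answer: p-value ≈ 0.0078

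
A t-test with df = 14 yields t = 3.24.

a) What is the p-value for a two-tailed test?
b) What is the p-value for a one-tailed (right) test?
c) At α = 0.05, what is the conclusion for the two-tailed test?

Answer: a) 0.0059, b) 0.0030, c) reject H₀

Derivation:
Using t-distribution with df = 14:
a) Two-tailed: p = 2×P(T > 3.24) = 0.0059
b) One-tailed: p = P(T > 3.24) = 0.0030
c) 0.0059 < 0.05, reject H₀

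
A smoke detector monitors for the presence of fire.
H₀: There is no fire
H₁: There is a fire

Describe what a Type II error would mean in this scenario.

A Type I error (probability α) occurs when we reject a true H₀.
A Type II error (probability β) occurs when we fail to reject a false H₀.

Answer: The alarm fails to sound when there actually is a fire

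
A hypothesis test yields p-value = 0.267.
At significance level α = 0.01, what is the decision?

Answer: fail to reject H₀

Derivation:
Compare p-value to α:
0.267 ≥ 0.01
Decision: fail to reject H₀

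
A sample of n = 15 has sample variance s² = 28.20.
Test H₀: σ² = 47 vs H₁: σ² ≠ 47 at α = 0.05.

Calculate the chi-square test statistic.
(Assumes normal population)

Answer: χ² = 8.4000, fail to reject H₀

Derivation:
df = n - 1 = 14
χ² = (n-1)s²/σ₀² = 14×28.20/47 = 8.4000
Critical values: χ²_{0.975,14} = 5.629, χ²_{0.025,14} = 26.119
Rejection region: χ² < 5.629 or χ² > 26.119
Decision: fail to reject H₀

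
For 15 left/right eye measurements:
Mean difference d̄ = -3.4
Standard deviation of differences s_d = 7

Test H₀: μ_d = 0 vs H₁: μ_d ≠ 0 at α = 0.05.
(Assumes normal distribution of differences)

df = n - 1 = 14
SE = s_d/√n = 7/√15 = 1.8074
t = d̄/SE = -3.4/1.8074 = -1.8812
Critical value: t_{0.025,14} = ±2.145
p-value ≈ 0.0809
Decision: fail to reject H₀

Answer: t = -1.8812, fail to reject H₀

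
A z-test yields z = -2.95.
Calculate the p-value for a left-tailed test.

For z = -2.95:
p = P(Z < -2.95) = Φ(-2.95) = 0.0016

Answer: p-value ≈ 0.0016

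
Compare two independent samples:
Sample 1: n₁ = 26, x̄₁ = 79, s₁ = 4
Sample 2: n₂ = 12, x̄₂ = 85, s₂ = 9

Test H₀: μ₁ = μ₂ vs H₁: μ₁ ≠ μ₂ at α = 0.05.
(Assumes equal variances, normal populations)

Pooled variance: s²_p = [25×4² + 11×9²]/(36) = 35.8611
s_p = 5.9884
SE = s_p×√(1/n₁ + 1/n₂) = 5.9884×√(1/26 + 1/12) = 2.0899
t = (x̄₁ - x̄₂)/SE = (79 - 85)/2.0899 = -2.8710
df = 36, t-critical = ±2.028
Decision: reject H₀

Answer: t = -2.8710, reject H₀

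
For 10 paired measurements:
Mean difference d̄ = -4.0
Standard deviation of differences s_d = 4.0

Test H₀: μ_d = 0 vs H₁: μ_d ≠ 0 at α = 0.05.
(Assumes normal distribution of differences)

Answer: t = -3.1623, reject H₀

Derivation:
df = n - 1 = 9
SE = s_d/√n = 4.0/√10 = 1.2649
t = d̄/SE = -4.0/1.2649 = -3.1623
Critical value: t_{0.025,9} = ±2.262
p-value ≈ 0.0115
Decision: reject H₀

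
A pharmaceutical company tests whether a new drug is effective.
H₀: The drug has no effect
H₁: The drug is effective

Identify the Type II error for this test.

Answer: Failing to detect the drug's effect when it actually works

Derivation:
Type I error (α): Rejecting H₀ when H₀ is true
Type II error (β): Failing to reject H₀ when H₁ is true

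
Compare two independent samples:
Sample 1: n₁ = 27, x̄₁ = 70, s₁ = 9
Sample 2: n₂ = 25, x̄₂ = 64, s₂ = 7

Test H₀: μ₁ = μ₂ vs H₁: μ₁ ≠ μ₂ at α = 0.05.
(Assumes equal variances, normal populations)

Pooled variance: s²_p = [26×9² + 24×7²]/(50) = 65.6400
s_p = 8.1019
SE = s_p×√(1/n₁ + 1/n₂) = 8.1019×√(1/27 + 1/25) = 2.2487
t = (x̄₁ - x̄₂)/SE = (70 - 64)/2.2487 = 2.6682
df = 50, t-critical = ±2.009
Decision: reject H₀

Answer: t = 2.6682, reject H₀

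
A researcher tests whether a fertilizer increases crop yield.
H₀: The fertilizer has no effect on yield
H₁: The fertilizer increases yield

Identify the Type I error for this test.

Answer: Concluding the fertilizer works when it doesn't

Derivation:
Type I error (α): Rejecting H₀ when H₀ is true
Type II error (β): Failing to reject H₀ when H₁ is true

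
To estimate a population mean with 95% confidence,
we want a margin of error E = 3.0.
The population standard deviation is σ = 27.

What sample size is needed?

z_0.025 = 1.960
n = (z×σ/E)² = (1.960×27/3.0)²
n = 311.1696
Round up: n = 312

Answer: n = 312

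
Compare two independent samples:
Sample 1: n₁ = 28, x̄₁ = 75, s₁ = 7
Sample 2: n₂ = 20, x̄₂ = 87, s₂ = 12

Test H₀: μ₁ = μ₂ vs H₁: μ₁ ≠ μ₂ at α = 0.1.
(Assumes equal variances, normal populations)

Answer: t = -4.3633, reject H₀

Derivation:
Pooled variance: s²_p = [27×7² + 19×12²]/(46) = 88.2391
s_p = 9.3936
SE = s_p×√(1/n₁ + 1/n₂) = 9.3936×√(1/28 + 1/20) = 2.7502
t = (x̄₁ - x̄₂)/SE = (75 - 87)/2.7502 = -4.3633
df = 46, t-critical = ±1.679
Decision: reject H₀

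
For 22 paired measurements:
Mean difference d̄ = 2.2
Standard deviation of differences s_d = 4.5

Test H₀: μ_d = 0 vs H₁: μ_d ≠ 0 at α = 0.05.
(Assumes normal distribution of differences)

Answer: t = 2.2931, reject H₀

Derivation:
df = n - 1 = 21
SE = s_d/√n = 4.5/√22 = 0.9594
t = d̄/SE = 2.2/0.9594 = 2.2931
Critical value: t_{0.025,21} = ±2.080
p-value ≈ 0.0323
Decision: reject H₀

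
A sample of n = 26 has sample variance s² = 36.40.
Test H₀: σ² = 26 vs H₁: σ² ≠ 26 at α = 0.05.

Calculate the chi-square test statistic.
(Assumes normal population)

Answer: χ² = 35.0000, fail to reject H₀

Derivation:
df = n - 1 = 25
χ² = (n-1)s²/σ₀² = 25×36.40/26 = 35.0000
Critical values: χ²_{0.975,25} = 13.120, χ²_{0.025,25} = 40.646
Rejection region: χ² < 13.120 or χ² > 40.646
Decision: fail to reject H₀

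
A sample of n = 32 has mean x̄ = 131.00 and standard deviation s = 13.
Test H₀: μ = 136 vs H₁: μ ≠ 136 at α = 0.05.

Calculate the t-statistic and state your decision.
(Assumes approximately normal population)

Answer: t = -2.1757, reject H₀

Derivation:
df = n - 1 = 31
SE = s/√n = 13/√32 = 2.2981
t = (x̄ - μ₀)/SE = (131.00 - 136)/2.2981 = -2.1757
Critical value: t_{0.025,31} = ±2.040
p-value ≈ 0.0373
Decision: reject H₀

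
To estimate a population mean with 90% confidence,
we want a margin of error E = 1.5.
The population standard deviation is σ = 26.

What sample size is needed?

z_0.05 = 1.645
n = (z×σ/E)² = (1.645×26/1.5)²
n = 813.0102
Round up: n = 814

Answer: n = 814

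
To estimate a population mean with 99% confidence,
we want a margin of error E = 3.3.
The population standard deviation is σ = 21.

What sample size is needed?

z_0.005 = 2.576
n = (z×σ/E)² = (2.576×21/3.3)²
n = 268.7215
Round up: n = 269

Answer: n = 269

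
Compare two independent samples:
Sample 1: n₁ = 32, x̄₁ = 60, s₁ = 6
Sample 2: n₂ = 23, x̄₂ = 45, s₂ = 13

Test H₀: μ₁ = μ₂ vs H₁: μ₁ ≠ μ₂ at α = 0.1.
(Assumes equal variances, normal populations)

Pooled variance: s²_p = [31×6² + 22×13²]/(53) = 91.2075
s_p = 9.5503
SE = s_p×√(1/n₁ + 1/n₂) = 9.5503×√(1/32 + 1/23) = 2.6107
t = (x̄₁ - x̄₂)/SE = (60 - 45)/2.6107 = 5.7456
df = 53, t-critical = ±1.674
Decision: reject H₀

Answer: t = 5.7456, reject H₀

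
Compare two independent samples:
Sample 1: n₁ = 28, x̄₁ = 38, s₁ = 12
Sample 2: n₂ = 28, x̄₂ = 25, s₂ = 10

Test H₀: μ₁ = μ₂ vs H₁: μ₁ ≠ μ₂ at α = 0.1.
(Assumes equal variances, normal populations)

Pooled variance: s²_p = [27×12² + 27×10²]/(54) = 122.0000
s_p = 11.0454
SE = s_p×√(1/n₁ + 1/n₂) = 11.0454×√(1/28 + 1/28) = 2.9520
t = (x̄₁ - x̄₂)/SE = (38 - 25)/2.9520 = 4.4038
df = 54, t-critical = ±1.674
Decision: reject H₀

Answer: t = 4.4038, reject H₀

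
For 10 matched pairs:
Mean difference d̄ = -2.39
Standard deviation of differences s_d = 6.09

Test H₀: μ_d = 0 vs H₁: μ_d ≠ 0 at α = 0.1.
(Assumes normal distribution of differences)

df = n - 1 = 9
SE = s_d/√n = 6.09/√10 = 1.9258
t = d̄/SE = -2.39/1.9258 = -1.2410
Critical value: t_{0.05,9} = ±1.833
p-value ≈ 0.2460
Decision: fail to reject H₀

Answer: t = -1.2410, fail to reject H₀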